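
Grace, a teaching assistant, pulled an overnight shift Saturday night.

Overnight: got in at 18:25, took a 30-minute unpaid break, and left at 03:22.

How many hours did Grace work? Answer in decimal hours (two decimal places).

8.45 hours

Overnight: 18:25 → midnight = 5 h 35 min; midnight → 03:22 = 3 h 22 min; span 8 h 57 min; less 30 min break → 8 h 27 min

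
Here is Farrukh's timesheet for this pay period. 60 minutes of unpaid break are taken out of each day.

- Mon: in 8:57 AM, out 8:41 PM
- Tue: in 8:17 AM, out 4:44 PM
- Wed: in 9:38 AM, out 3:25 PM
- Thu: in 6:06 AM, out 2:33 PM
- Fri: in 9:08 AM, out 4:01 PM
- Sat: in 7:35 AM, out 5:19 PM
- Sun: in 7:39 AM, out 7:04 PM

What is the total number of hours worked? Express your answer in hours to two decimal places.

55.45 hours

Mon: 8:57 AM–8:41 PM = 11 h 44 min; less 60 min break → 10 h 44 min
Tue: 8:17 AM–4:44 PM = 8 h 27 min; less 60 min break → 7 h 27 min
Wed: 9:38 AM–3:25 PM = 5 h 47 min; less 60 min break → 4 h 47 min
Thu: 6:06 AM–2:33 PM = 8 h 27 min; less 60 min break → 7 h 27 min
Fri: 9:08 AM–4:01 PM = 6 h 53 min; less 60 min break → 5 h 53 min
Sat: 7:35 AM–5:19 PM = 9 h 44 min; less 60 min break → 8 h 44 min
Sun: 7:39 AM–7:04 PM = 11 h 25 min; less 60 min break → 10 h 25 min
Total: 10 h 44 min + 7 h 27 min + 4 h 47 min + 7 h 27 min + 5 h 53 min + 8 h 44 min + 10 h 25 min = 55 h 27 min.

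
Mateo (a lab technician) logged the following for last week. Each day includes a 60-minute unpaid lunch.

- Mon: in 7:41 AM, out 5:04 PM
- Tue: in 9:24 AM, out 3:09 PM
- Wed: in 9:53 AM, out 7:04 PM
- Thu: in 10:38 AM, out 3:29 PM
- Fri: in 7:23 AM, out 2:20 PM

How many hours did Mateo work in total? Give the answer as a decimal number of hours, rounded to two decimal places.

Mon: 7:41 AM–5:04 PM = 9 h 23 min; less 60 min break → 8 h 23 min
Tue: 9:24 AM–3:09 PM = 5 h 45 min; less 60 min break → 4 h 45 min
Wed: 9:53 AM–7:04 PM = 9 h 11 min; less 60 min break → 8 h 11 min
Thu: 10:38 AM–3:29 PM = 4 h 51 min; less 60 min break → 3 h 51 min
Fri: 7:23 AM–2:20 PM = 6 h 57 min; less 60 min break → 5 h 57 min
Total: 8 h 23 min + 4 h 45 min + 8 h 11 min + 3 h 51 min + 5 h 57 min = 31 h 7 min.

31.12 hours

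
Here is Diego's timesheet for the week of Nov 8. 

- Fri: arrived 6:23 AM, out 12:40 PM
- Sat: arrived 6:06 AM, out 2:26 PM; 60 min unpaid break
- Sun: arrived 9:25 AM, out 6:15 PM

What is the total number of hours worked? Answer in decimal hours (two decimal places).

22.45 hours

Fri: 6:23 AM–12:40 PM = 6 h 17 min
Sat: 6:06 AM–2:26 PM = 8 h 20 min; less 60 min break → 7 h 20 min
Sun: 9:25 AM–6:15 PM = 8 h 50 min
Total: 6 h 17 min + 7 h 20 min + 8 h 50 min = 22 h 27 min.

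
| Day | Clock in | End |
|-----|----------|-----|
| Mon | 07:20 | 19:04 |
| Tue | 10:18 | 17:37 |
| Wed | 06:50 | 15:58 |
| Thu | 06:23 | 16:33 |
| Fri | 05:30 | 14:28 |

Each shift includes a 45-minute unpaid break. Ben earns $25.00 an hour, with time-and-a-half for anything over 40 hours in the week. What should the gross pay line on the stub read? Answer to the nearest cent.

Mon: 07:20–19:04 = 11 h 44 min; less 45 min break → 10 h 59 min
Tue: 10:18–17:37 = 7 h 19 min; less 45 min break → 6 h 34 min
Wed: 06:50–15:58 = 9 h 8 min; less 45 min break → 8 h 23 min
Thu: 06:23–16:33 = 10 h 10 min; less 45 min break → 9 h 25 min
Fri: 05:30–14:28 = 8 h 58 min; less 45 min break → 8 h 13 min
Total worked: 43 h 34 min = 2614 min.
Regular 40 h 0 min = 2400 min at $25.00/h; overtime 3 h 34 min = 214 min at $37.50/h.
Pay = (2400 × $25.00 + 214 × $37.50) ÷ 60 = $1133.75.

$1133.75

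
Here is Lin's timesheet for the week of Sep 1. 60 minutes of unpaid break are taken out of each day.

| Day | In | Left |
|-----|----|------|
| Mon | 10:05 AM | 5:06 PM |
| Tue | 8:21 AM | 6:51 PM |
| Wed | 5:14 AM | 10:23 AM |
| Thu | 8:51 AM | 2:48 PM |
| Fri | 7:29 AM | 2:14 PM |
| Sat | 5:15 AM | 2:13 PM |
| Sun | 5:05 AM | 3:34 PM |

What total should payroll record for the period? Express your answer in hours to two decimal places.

47.82 hours

Mon: 10:05 AM–5:06 PM = 7 h 1 min; less 60 min break → 6 h 1 min
Tue: 8:21 AM–6:51 PM = 10 h 30 min; less 60 min break → 9 h 30 min
Wed: 5:14 AM–10:23 AM = 5 h 9 min; less 60 min break → 4 h 9 min
Thu: 8:51 AM–2:48 PM = 5 h 57 min; less 60 min break → 4 h 57 min
Fri: 7:29 AM–2:14 PM = 6 h 45 min; less 60 min break → 5 h 45 min
Sat: 5:15 AM–2:13 PM = 8 h 58 min; less 60 min break → 7 h 58 min
Sun: 5:05 AM–3:34 PM = 10 h 29 min; less 60 min break → 9 h 29 min
Total: 6 h 1 min + 9 h 30 min + 4 h 9 min + 4 h 57 min + 5 h 45 min + 7 h 58 min + 9 h 29 min = 47 h 49 min.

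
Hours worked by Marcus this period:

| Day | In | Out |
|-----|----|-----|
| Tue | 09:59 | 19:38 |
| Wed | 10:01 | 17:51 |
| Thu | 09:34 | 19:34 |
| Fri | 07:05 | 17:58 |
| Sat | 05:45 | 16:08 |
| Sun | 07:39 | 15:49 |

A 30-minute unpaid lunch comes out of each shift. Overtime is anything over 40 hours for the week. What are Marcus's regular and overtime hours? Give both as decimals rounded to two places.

Tue: 09:59–19:38 = 9 h 39 min; less 30 min break → 9 h 9 min
Wed: 10:01–17:51 = 7 h 50 min; less 30 min break → 7 h 20 min
Thu: 09:34–19:34 = 10 h 0 min; less 30 min break → 9 h 30 min
Fri: 07:05–17:58 = 10 h 53 min; less 30 min break → 10 h 23 min
Sat: 05:45–16:08 = 10 h 23 min; less 30 min break → 9 h 53 min
Sun: 07:39–15:49 = 8 h 10 min; less 30 min break → 7 h 40 min
Total worked: 53 h 55 min = 53.92 h.
Threshold 40 h → overtime 13 h 55 min, regular 40 h 0 min.

Regular 40.00 hours, overtime 13.92 hours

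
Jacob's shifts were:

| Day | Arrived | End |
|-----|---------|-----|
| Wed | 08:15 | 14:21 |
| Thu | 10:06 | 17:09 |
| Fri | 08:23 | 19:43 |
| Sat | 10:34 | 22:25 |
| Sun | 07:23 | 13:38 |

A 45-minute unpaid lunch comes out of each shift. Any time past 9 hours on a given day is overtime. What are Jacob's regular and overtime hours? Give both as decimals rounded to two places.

Regular 35.15 hours, overtime 3.68 hours

Wed: 08:15–14:21 = 6 h 6 min; less 45 min break → 5 h 21 min
Thu: 10:06–17:09 = 7 h 3 min; less 45 min break → 6 h 18 min
Fri: 08:23–19:43 = 11 h 20 min; less 45 min break → 10 h 35 min
Sat: 10:34–22:25 = 11 h 51 min; less 45 min break → 11 h 6 min
Sun: 07:23–13:38 = 6 h 15 min; less 45 min break → 5 h 30 min
Wed reg 5 h 21 min / OT 0 h 0 min; Thu reg 6 h 18 min / OT 0 h 0 min; Fri reg 9 h 0 min / OT 1 h 35 min; Sat reg 9 h 0 min / OT 2 h 6 min; Sun reg 5 h 30 min / OT 0 h 0 min.
Totals: regular 35 h 9 min, overtime 3 h 41 min.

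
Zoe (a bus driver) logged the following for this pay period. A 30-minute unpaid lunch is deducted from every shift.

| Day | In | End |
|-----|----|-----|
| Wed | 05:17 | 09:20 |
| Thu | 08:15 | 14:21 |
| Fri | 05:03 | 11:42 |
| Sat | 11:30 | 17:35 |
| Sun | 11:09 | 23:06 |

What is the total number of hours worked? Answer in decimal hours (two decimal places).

32.33 hours

Wed: 05:17–09:20 = 4 h 3 min; less 30 min break → 3 h 33 min
Thu: 08:15–14:21 = 6 h 6 min; less 30 min break → 5 h 36 min
Fri: 05:03–11:42 = 6 h 39 min; less 30 min break → 6 h 9 min
Sat: 11:30–17:35 = 6 h 5 min; less 30 min break → 5 h 35 min
Sun: 11:09–23:06 = 11 h 57 min; less 30 min break → 11 h 27 min
Total: 3 h 33 min + 5 h 36 min + 6 h 9 min + 5 h 35 min + 11 h 27 min = 32 h 20 min.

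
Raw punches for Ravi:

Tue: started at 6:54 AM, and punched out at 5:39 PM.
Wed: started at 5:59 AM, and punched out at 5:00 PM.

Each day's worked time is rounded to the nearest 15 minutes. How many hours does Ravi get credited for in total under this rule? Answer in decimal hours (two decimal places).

Tue: 6:54 AM–5:39 PM = 10 h 45 min → rounds to 10 h 45 min
Wed: 5:59 AM–5:00 PM = 11 h 1 min → rounds to 11 h 0 min
Total credited: 21 h 45 min.

21.75 hours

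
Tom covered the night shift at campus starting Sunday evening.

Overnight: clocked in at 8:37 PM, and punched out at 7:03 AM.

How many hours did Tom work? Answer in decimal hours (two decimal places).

Overnight: 8:37 PM → midnight = 3 h 23 min; midnight → 7:03 AM = 7 h 3 min; span 10 h 26 min

10.43 hours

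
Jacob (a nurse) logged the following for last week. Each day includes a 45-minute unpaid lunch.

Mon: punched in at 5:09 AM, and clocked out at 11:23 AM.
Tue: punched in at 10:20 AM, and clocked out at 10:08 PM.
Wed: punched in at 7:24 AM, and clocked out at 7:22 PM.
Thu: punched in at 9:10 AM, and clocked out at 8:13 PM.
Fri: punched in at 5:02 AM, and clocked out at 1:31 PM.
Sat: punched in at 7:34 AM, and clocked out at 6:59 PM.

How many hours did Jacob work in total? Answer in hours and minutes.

56 h 27 min

Mon: 5:09 AM–11:23 AM = 6 h 14 min; less 45 min break → 5 h 29 min
Tue: 10:20 AM–10:08 PM = 11 h 48 min; less 45 min break → 11 h 3 min
Wed: 7:24 AM–7:22 PM = 11 h 58 min; less 45 min break → 11 h 13 min
Thu: 9:10 AM–8:13 PM = 11 h 3 min; less 45 min break → 10 h 18 min
Fri: 5:02 AM–1:31 PM = 8 h 29 min; less 45 min break → 7 h 44 min
Sat: 7:34 AM–6:59 PM = 11 h 25 min; less 45 min break → 10 h 40 min
Total: 5 h 29 min + 11 h 3 min + 11 h 13 min + 10 h 18 min + 7 h 44 min + 10 h 40 min = 56 h 27 min.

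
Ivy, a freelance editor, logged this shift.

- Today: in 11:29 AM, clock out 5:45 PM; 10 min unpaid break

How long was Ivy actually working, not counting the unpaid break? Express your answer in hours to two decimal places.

6.10 hours

Today: 11:29 AM–5:45 PM = 6 h 16 min; less 10 min break → 6 h 6 min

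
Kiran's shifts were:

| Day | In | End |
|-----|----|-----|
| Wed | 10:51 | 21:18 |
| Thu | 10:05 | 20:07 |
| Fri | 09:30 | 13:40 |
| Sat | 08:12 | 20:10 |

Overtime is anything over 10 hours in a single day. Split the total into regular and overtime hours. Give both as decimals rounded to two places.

Regular 34.17 hours, overtime 2.45 hours

Wed: 10:51–21:18 = 10 h 27 min
Thu: 10:05–20:07 = 10 h 2 min
Fri: 09:30–13:40 = 4 h 10 min
Sat: 08:12–20:10 = 11 h 58 min
Wed reg 10 h 0 min / OT 0 h 27 min; Thu reg 10 h 0 min / OT 0 h 2 min; Fri reg 4 h 10 min / OT 0 h 0 min; Sat reg 10 h 0 min / OT 1 h 58 min.
Totals: regular 34 h 10 min, overtime 2 h 27 min.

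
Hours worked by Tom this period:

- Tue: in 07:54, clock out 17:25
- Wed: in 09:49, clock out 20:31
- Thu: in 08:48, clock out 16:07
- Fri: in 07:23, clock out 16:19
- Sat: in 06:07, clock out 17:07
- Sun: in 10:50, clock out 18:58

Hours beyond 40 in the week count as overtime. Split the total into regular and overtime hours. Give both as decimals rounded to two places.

Tue: 07:54–17:25 = 9 h 31 min
Wed: 09:49–20:31 = 10 h 42 min
Thu: 08:48–16:07 = 7 h 19 min
Fri: 07:23–16:19 = 8 h 56 min
Sat: 06:07–17:07 = 11 h 0 min
Sun: 10:50–18:58 = 8 h 8 min
Total worked: 55 h 36 min = 55.60 h.
Threshold 40 h → overtime 15 h 36 min, regular 40 h 0 min.

Regular 40.00 hours, overtime 15.60 hours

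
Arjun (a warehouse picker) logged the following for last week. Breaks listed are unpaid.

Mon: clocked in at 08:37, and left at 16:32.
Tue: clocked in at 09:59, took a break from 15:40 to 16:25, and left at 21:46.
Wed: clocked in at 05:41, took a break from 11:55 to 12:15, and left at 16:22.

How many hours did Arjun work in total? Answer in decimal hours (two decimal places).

Mon: 08:37–16:32 = 7 h 55 min
Tue: 09:59–21:46 = 11 h 47 min; less 45 min break → 11 h 2 min
Wed: 05:41–16:22 = 10 h 41 min; less 20 min break → 10 h 21 min
Total: 7 h 55 min + 11 h 2 min + 10 h 21 min = 29 h 18 min.

29.30 hours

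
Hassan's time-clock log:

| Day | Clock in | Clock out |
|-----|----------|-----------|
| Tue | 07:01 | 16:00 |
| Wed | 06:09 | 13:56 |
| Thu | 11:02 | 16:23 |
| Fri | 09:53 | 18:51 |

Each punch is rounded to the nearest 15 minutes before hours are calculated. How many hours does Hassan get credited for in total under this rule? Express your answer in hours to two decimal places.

31.00 hours

Tue: in 07:01→07:00, out 16:00→16:00; 9 h 0 min
Wed: in 06:09→06:15, out 13:56→14:00; 7 h 45 min
Thu: in 11:02→11:00, out 16:23→16:30; 5 h 30 min
Fri: in 09:53→10:00, out 18:51→18:45; 8 h 45 min
Total credited: 31 h 0 min.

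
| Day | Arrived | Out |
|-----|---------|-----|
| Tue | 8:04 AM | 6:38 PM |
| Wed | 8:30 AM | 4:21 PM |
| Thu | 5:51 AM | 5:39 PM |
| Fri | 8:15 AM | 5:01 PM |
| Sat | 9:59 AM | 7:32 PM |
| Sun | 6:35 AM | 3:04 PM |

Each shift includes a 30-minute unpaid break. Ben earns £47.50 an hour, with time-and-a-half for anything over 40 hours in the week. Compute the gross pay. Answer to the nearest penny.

Tue: 8:04 AM–6:38 PM = 10 h 34 min; less 30 min break → 10 h 4 min
Wed: 8:30 AM–4:21 PM = 7 h 51 min; less 30 min break → 7 h 21 min
Thu: 5:51 AM–5:39 PM = 11 h 48 min; less 30 min break → 11 h 18 min
Fri: 8:15 AM–5:01 PM = 8 h 46 min; less 30 min break → 8 h 16 min
Sat: 9:59 AM–7:32 PM = 9 h 33 min; less 30 min break → 9 h 3 min
Sun: 6:35 AM–3:04 PM = 8 h 29 min; less 30 min break → 7 h 59 min
Total worked: 54 h 1 min = 3241 min.
Regular 40 h 0 min = 2400 min at £47.50/h; overtime 14 h 1 min = 841 min at £71.25/h.
Pay = (2400 × £47.50 + 841 × £71.25) ÷ 60 = £2898.69.

£2898.69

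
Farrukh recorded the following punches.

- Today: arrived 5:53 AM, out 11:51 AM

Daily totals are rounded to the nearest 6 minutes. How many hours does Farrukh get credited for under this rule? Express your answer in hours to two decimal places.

6.00 hours

Today: 5:53 AM–11:51 AM = 5 h 58 min → rounds to 6 h 0 min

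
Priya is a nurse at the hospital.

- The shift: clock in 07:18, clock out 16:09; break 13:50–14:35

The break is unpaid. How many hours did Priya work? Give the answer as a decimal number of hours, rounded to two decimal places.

The shift: 07:18–16:09 = 8 h 51 min; less 45 min break → 8 h 6 min

8.10 hours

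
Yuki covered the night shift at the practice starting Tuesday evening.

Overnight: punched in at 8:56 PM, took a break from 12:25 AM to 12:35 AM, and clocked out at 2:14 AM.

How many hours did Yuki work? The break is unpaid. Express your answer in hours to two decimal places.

Overnight: 8:56 PM → midnight = 3 h 4 min; midnight → 2:14 AM = 2 h 14 min; span 5 h 18 min; less 10 min break → 5 h 8 min

5.13 hours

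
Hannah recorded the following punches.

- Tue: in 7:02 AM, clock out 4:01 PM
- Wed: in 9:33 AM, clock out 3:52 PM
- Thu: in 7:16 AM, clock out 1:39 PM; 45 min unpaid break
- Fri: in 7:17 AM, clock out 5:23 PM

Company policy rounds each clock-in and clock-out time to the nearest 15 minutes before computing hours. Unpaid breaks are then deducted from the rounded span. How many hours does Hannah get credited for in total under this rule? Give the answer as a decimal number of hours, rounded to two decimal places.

Tue: in 7:02 AM→7:00 AM, out 4:01 PM→4:00 PM; 9 h 0 min
Wed: in 9:33 AM→9:30 AM, out 3:52 PM→3:45 PM; 6 h 15 min
Thu: in 7:16 AM→7:15 AM, out 1:39 PM→1:45 PM; 6 h 30 min − 45 min = 5 h 45 min
Fri: in 7:17 AM→7:15 AM, out 5:23 PM→5:30 PM; 10 h 15 min
Total credited: 31 h 15 min.

31.25 hours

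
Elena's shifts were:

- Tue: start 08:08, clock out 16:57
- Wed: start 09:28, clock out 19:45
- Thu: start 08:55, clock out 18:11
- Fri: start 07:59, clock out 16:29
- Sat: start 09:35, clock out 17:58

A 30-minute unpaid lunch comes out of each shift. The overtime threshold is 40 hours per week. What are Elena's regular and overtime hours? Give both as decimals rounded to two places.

Tue: 08:08–16:57 = 8 h 49 min; less 30 min break → 8 h 19 min
Wed: 09:28–19:45 = 10 h 17 min; less 30 min break → 9 h 47 min
Thu: 08:55–18:11 = 9 h 16 min; less 30 min break → 8 h 46 min
Fri: 07:59–16:29 = 8 h 30 min; less 30 min break → 8 h 0 min
Sat: 09:35–17:58 = 8 h 23 min; less 30 min break → 7 h 53 min
Total worked: 42 h 45 min = 42.75 h.
Threshold 40 h → overtime 2 h 45 min, regular 40 h 0 min.

Regular 40.00 hours, overtime 2.75 hours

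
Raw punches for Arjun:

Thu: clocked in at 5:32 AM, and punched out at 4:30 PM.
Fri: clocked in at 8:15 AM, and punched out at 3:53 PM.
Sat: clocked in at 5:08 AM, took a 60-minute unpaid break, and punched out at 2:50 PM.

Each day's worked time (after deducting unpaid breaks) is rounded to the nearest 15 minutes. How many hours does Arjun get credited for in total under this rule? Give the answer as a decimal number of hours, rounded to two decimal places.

Thu: 5:32 AM–4:30 PM = 10 h 58 min → rounds to 11 h 0 min
Fri: 8:15 AM–3:53 PM = 7 h 38 min → rounds to 7 h 45 min
Sat: 5:08 AM–2:50 PM = 9 h 42 min − 60 min = 8 h 42 min → rounds to 8 h 45 min
Total credited: 27 h 30 min.

27.50 hours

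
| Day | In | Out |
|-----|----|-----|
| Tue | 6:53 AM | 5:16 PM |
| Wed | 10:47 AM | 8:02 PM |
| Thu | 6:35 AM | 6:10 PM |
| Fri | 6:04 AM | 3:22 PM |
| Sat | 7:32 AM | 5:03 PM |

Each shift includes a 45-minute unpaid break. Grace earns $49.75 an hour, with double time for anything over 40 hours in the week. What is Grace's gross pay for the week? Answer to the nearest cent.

Tue: 6:53 AM–5:16 PM = 10 h 23 min; less 45 min break → 9 h 38 min
Wed: 10:47 AM–8:02 PM = 9 h 15 min; less 45 min break → 8 h 30 min
Thu: 6:35 AM–6:10 PM = 11 h 35 min; less 45 min break → 10 h 50 min
Fri: 6:04 AM–3:22 PM = 9 h 18 min; less 45 min break → 8 h 33 min
Sat: 7:32 AM–5:03 PM = 9 h 31 min; less 45 min break → 8 h 46 min
Total worked: 46 h 17 min = 2777 min.
Regular 40 h 0 min = 2400 min at $49.75/h; overtime 6 h 17 min = 377 min at $99.50/h.
Pay = (2400 × $49.75 + 377 × $99.50) ÷ 60 = $2615.19.

$2615.19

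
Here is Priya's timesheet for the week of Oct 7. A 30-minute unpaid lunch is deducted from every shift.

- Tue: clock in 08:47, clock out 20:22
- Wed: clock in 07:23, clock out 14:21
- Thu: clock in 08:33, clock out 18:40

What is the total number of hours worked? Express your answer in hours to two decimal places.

Tue: 08:47–20:22 = 11 h 35 min; less 30 min break → 11 h 5 min
Wed: 07:23–14:21 = 6 h 58 min; less 30 min break → 6 h 28 min
Thu: 08:33–18:40 = 10 h 7 min; less 30 min break → 9 h 37 min
Total: 11 h 5 min + 6 h 28 min + 9 h 37 min = 27 h 10 min.

27.17 hours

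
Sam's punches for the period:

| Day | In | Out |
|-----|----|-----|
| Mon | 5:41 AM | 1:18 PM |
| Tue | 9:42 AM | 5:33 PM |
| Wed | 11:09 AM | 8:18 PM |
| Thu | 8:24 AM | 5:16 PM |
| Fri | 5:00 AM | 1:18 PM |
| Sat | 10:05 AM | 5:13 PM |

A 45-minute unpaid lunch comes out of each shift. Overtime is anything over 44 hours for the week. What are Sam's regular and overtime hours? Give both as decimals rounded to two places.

Regular 44.00 hours, overtime 0.42 hours

Mon: 5:41 AM–1:18 PM = 7 h 37 min; less 45 min break → 6 h 52 min
Tue: 9:42 AM–5:33 PM = 7 h 51 min; less 45 min break → 7 h 6 min
Wed: 11:09 AM–8:18 PM = 9 h 9 min; less 45 min break → 8 h 24 min
Thu: 8:24 AM–5:16 PM = 8 h 52 min; less 45 min break → 8 h 7 min
Fri: 5:00 AM–1:18 PM = 8 h 18 min; less 45 min break → 7 h 33 min
Sat: 10:05 AM–5:13 PM = 7 h 8 min; less 45 min break → 6 h 23 min
Total worked: 44 h 25 min = 44.42 h.
Threshold 44 h → overtime 0 h 25 min, regular 44 h 0 min.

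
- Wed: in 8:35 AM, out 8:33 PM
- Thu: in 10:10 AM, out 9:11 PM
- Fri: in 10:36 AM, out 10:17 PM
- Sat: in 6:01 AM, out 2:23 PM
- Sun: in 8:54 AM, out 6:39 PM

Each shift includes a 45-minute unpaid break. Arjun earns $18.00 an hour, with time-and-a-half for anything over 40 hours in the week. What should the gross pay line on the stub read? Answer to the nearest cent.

$963.90

Wed: 8:35 AM–8:33 PM = 11 h 58 min; less 45 min break → 11 h 13 min
Thu: 10:10 AM–9:11 PM = 11 h 1 min; less 45 min break → 10 h 16 min
Fri: 10:36 AM–10:17 PM = 11 h 41 min; less 45 min break → 10 h 56 min
Sat: 6:01 AM–2:23 PM = 8 h 22 min; less 45 min break → 7 h 37 min
Sun: 8:54 AM–6:39 PM = 9 h 45 min; less 45 min break → 9 h 0 min
Total worked: 49 h 2 min = 2942 min.
Regular 40 h 0 min = 2400 min at $18.00/h; overtime 9 h 2 min = 542 min at $27.00/h.
Pay = (2400 × $18.00 + 542 × $27.00) ÷ 60 = $963.90.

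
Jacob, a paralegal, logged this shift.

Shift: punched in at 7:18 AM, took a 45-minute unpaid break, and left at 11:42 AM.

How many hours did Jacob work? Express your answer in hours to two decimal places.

3.65 hours

Shift: 7:18 AM–11:42 AM = 4 h 24 min; less 45 min break → 3 h 39 min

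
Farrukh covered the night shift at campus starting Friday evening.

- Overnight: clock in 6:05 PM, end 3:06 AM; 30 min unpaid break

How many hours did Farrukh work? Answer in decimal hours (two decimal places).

8.52 hours

Overnight: 6:05 PM → midnight = 5 h 55 min; midnight → 3:06 AM = 3 h 6 min; span 9 h 1 min; less 30 min break → 8 h 31 min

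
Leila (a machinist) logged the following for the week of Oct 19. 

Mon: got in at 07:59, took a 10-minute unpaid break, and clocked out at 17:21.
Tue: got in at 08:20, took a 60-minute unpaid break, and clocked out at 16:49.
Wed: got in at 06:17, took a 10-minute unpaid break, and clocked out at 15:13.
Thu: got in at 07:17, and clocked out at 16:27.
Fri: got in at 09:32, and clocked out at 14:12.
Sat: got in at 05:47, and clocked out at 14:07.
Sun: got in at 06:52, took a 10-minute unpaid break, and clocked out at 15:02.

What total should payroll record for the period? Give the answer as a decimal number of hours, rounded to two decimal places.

Mon: 07:59–17:21 = 9 h 22 min; less 10 min break → 9 h 12 min
Tue: 08:20–16:49 = 8 h 29 min; less 60 min break → 7 h 29 min
Wed: 06:17–15:13 = 8 h 56 min; less 10 min break → 8 h 46 min
Thu: 07:17–16:27 = 9 h 10 min
Fri: 09:32–14:12 = 4 h 40 min
Sat: 05:47–14:07 = 8 h 20 min
Sun: 06:52–15:02 = 8 h 10 min; less 10 min break → 8 h 0 min
Total: 9 h 12 min + 7 h 29 min + 8 h 46 min + 9 h 10 min + 4 h 40 min + 8 h 20 min + 8 h 0 min = 55 h 37 min.

55.62 hours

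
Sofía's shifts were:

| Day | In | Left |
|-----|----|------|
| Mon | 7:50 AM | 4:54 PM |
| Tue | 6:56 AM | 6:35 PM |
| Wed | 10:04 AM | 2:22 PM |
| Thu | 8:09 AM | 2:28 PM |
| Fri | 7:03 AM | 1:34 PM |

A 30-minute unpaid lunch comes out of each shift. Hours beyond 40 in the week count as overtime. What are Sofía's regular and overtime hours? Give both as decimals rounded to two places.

Regular 35.35 hours, overtime 0.00 hours

Mon: 7:50 AM–4:54 PM = 9 h 4 min; less 30 min break → 8 h 34 min
Tue: 6:56 AM–6:35 PM = 11 h 39 min; less 30 min break → 11 h 9 min
Wed: 10:04 AM–2:22 PM = 4 h 18 min; less 30 min break → 3 h 48 min
Thu: 8:09 AM–2:28 PM = 6 h 19 min; less 30 min break → 5 h 49 min
Fri: 7:03 AM–1:34 PM = 6 h 31 min; less 30 min break → 6 h 1 min
Total worked: 35 h 21 min = 35.35 h.
Threshold 40 h → overtime 0 h 0 min, regular 35 h 21 min.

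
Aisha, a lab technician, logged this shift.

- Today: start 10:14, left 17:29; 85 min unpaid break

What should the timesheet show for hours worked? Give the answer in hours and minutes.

5 h 50 min

Today: 10:14–17:29 = 7 h 15 min; less 85 min break → 5 h 50 min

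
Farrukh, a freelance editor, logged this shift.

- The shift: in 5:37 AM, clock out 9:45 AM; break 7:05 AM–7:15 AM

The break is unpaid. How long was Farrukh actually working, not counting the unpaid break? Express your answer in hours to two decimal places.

3.97 hours

The shift: 5:37 AM–9:45 AM = 4 h 8 min; less 10 min break → 3 h 58 min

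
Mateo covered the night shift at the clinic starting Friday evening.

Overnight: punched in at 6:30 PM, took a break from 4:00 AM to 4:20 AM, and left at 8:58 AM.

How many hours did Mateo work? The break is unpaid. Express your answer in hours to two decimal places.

14.13 hours

Overnight: 6:30 PM → midnight = 5 h 30 min; midnight → 8:58 AM = 8 h 58 min; span 14 h 28 min; less 20 min break → 14 h 8 min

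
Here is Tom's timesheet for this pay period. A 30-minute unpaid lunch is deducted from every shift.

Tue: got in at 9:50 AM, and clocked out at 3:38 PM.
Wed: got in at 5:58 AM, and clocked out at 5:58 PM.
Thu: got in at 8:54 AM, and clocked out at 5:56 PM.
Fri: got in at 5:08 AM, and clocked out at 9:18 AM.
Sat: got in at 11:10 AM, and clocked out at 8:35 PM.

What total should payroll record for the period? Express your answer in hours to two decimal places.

37.92 hours

Tue: 9:50 AM–3:38 PM = 5 h 48 min; less 30 min break → 5 h 18 min
Wed: 5:58 AM–5:58 PM = 12 h 0 min; less 30 min break → 11 h 30 min
Thu: 8:54 AM–5:56 PM = 9 h 2 min; less 30 min break → 8 h 32 min
Fri: 5:08 AM–9:18 AM = 4 h 10 min; less 30 min break → 3 h 40 min
Sat: 11:10 AM–8:35 PM = 9 h 25 min; less 30 min break → 8 h 55 min
Total: 5 h 18 min + 11 h 30 min + 8 h 32 min + 3 h 40 min + 8 h 55 min = 37 h 55 min.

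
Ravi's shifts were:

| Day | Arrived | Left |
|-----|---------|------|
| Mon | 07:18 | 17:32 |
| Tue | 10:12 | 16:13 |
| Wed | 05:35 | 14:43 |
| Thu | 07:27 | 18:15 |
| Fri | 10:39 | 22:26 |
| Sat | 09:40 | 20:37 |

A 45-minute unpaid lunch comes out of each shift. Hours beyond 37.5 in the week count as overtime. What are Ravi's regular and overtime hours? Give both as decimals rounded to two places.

Regular 37.50 hours, overtime 16.92 hours

Mon: 07:18–17:32 = 10 h 14 min; less 45 min break → 9 h 29 min
Tue: 10:12–16:13 = 6 h 1 min; less 45 min break → 5 h 16 min
Wed: 05:35–14:43 = 9 h 8 min; less 45 min break → 8 h 23 min
Thu: 07:27–18:15 = 10 h 48 min; less 45 min break → 10 h 3 min
Fri: 10:39–22:26 = 11 h 47 min; less 45 min break → 11 h 2 min
Sat: 09:40–20:37 = 10 h 57 min; less 45 min break → 10 h 12 min
Total worked: 54 h 25 min = 54.42 h.
Threshold 37.5 h → overtime 16 h 55 min, regular 37 h 30 min.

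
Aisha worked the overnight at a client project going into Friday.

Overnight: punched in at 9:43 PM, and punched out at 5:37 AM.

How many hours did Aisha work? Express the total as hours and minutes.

Overnight: 9:43 PM → midnight = 2 h 17 min; midnight → 5:37 AM = 5 h 37 min; span 7 h 54 min

7 h 54 min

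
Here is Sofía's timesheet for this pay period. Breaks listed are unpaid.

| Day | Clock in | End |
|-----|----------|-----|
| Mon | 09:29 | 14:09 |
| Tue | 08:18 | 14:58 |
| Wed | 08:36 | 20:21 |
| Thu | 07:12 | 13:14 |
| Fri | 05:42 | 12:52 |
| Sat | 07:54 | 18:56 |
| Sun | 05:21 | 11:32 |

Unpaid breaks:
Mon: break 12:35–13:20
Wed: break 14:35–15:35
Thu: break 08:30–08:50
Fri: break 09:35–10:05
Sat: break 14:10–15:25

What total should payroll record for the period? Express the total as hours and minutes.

49 h 40 min

Mon: 09:29–14:09 = 4 h 40 min; less 45 min break → 3 h 55 min
Tue: 08:18–14:58 = 6 h 40 min
Wed: 08:36–20:21 = 11 h 45 min; less 60 min break → 10 h 45 min
Thu: 07:12–13:14 = 6 h 2 min; less 20 min break → 5 h 42 min
Fri: 05:42–12:52 = 7 h 10 min; less 30 min break → 6 h 40 min
Sat: 07:54–18:56 = 11 h 2 min; less 75 min break → 9 h 47 min
Sun: 05:21–11:32 = 6 h 11 min
Total: 3 h 55 min + 6 h 40 min + 10 h 45 min + 5 h 42 min + 6 h 40 min + 9 h 47 min + 6 h 11 min = 49 h 40 min.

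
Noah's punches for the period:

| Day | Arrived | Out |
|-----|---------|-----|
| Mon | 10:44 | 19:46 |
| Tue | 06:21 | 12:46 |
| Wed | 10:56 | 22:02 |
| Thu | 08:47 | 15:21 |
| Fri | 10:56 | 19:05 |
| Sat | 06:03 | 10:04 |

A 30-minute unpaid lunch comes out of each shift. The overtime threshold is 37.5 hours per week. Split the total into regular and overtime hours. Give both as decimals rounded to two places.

Regular 37.50 hours, overtime 4.78 hours

Mon: 10:44–19:46 = 9 h 2 min; less 30 min break → 8 h 32 min
Tue: 06:21–12:46 = 6 h 25 min; less 30 min break → 5 h 55 min
Wed: 10:56–22:02 = 11 h 6 min; less 30 min break → 10 h 36 min
Thu: 08:47–15:21 = 6 h 34 min; less 30 min break → 6 h 4 min
Fri: 10:56–19:05 = 8 h 9 min; less 30 min break → 7 h 39 min
Sat: 06:03–10:04 = 4 h 1 min; less 30 min break → 3 h 31 min
Total worked: 42 h 17 min = 42.28 h.
Threshold 37.5 h → overtime 4 h 47 min, regular 37 h 30 min.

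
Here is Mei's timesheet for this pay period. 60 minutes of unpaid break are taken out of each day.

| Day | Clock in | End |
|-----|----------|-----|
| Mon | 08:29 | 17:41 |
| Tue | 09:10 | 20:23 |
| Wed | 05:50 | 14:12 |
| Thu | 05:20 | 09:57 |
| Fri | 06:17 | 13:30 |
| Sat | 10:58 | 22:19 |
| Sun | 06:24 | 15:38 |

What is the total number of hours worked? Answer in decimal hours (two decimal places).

Mon: 08:29–17:41 = 9 h 12 min; less 60 min break → 8 h 12 min
Tue: 09:10–20:23 = 11 h 13 min; less 60 min break → 10 h 13 min
Wed: 05:50–14:12 = 8 h 22 min; less 60 min break → 7 h 22 min
Thu: 05:20–09:57 = 4 h 37 min; less 60 min break → 3 h 37 min
Fri: 06:17–13:30 = 7 h 13 min; less 60 min break → 6 h 13 min
Sat: 10:58–22:19 = 11 h 21 min; less 60 min break → 10 h 21 min
Sun: 06:24–15:38 = 9 h 14 min; less 60 min break → 8 h 14 min
Total: 8 h 12 min + 10 h 13 min + 7 h 22 min + 3 h 37 min + 6 h 13 min + 10 h 21 min + 8 h 14 min = 54 h 12 min.

54.20 hours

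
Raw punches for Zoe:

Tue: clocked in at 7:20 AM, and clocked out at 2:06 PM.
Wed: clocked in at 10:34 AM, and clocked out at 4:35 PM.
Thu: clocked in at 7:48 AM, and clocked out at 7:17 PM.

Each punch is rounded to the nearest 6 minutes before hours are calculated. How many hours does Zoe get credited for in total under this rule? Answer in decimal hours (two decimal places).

Tue: in 7:20 AM→7:18 AM, out 2:06 PM→2:06 PM; 6 h 48 min
Wed: in 10:34 AM→10:36 AM, out 4:35 PM→4:36 PM; 6 h 0 min
Thu: in 7:48 AM→7:48 AM, out 7:17 PM→7:18 PM; 11 h 30 min
Total credited: 24 h 18 min.

24.30 hours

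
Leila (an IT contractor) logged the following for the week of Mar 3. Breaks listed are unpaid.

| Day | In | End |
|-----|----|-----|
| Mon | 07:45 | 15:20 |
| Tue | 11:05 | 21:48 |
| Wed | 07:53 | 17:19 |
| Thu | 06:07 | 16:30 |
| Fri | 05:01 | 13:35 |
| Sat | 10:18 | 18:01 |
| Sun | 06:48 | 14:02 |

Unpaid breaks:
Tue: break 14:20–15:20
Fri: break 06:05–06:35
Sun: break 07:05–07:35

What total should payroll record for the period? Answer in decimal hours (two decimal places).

Mon: 07:45–15:20 = 7 h 35 min
Tue: 11:05–21:48 = 10 h 43 min; less 60 min break → 9 h 43 min
Wed: 07:53–17:19 = 9 h 26 min
Thu: 06:07–16:30 = 10 h 23 min
Fri: 05:01–13:35 = 8 h 34 min; less 30 min break → 8 h 4 min
Sat: 10:18–18:01 = 7 h 43 min
Sun: 06:48–14:02 = 7 h 14 min; less 30 min break → 6 h 44 min
Total: 7 h 35 min + 9 h 43 min + 9 h 26 min + 10 h 23 min + 8 h 4 min + 7 h 43 min + 6 h 44 min = 59 h 38 min.

59.63 hours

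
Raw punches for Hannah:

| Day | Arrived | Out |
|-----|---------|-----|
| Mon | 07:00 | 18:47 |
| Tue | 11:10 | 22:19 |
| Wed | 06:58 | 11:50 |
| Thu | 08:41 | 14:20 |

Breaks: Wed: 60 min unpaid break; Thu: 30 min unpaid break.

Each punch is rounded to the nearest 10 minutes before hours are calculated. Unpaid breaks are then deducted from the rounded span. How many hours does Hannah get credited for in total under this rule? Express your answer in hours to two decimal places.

Mon: in 07:00→07:00, out 18:47→18:50; 11 h 50 min
Tue: in 11:10→11:10, out 22:19→22:20; 11 h 10 min
Wed: in 06:58→07:00, out 11:50→11:50; 4 h 50 min − 60 min = 3 h 50 min
Thu: in 08:41→08:40, out 14:20→14:20; 5 h 40 min − 30 min = 5 h 10 min
Total credited: 32 h 0 min.

32.00 hours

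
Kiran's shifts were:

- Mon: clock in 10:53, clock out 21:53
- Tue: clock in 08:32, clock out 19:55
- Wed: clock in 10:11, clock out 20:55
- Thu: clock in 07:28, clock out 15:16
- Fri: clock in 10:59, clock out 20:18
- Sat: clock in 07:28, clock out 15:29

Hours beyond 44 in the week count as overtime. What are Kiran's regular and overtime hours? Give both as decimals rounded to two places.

Mon: 10:53–21:53 = 11 h 0 min
Tue: 08:32–19:55 = 11 h 23 min
Wed: 10:11–20:55 = 10 h 44 min
Thu: 07:28–15:16 = 7 h 48 min
Fri: 10:59–20:18 = 9 h 19 min
Sat: 07:28–15:29 = 8 h 1 min
Total worked: 58 h 15 min = 58.25 h.
Threshold 44 h → overtime 14 h 15 min, regular 44 h 0 min.

Regular 44.00 hours, overtime 14.25 hours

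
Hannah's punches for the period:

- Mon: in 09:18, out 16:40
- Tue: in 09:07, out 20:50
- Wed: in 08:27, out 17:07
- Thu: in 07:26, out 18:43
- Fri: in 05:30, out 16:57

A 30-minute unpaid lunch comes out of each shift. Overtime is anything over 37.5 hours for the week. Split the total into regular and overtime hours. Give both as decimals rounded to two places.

Mon: 09:18–16:40 = 7 h 22 min; less 30 min break → 6 h 52 min
Tue: 09:07–20:50 = 11 h 43 min; less 30 min break → 11 h 13 min
Wed: 08:27–17:07 = 8 h 40 min; less 30 min break → 8 h 10 min
Thu: 07:26–18:43 = 11 h 17 min; less 30 min break → 10 h 47 min
Fri: 05:30–16:57 = 11 h 27 min; less 30 min break → 10 h 57 min
Total worked: 47 h 59 min = 47.98 h.
Threshold 37.5 h → overtime 10 h 29 min, regular 37 h 30 min.

Regular 37.50 hours, overtime 10.48 hours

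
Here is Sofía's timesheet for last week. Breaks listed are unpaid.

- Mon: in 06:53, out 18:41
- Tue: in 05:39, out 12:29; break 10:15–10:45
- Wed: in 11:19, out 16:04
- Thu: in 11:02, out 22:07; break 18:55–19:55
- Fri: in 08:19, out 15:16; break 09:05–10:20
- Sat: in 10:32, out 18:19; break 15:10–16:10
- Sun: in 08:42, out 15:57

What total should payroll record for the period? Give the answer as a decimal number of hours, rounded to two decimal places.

Mon: 06:53–18:41 = 11 h 48 min
Tue: 05:39–12:29 = 6 h 50 min; less 30 min break → 6 h 20 min
Wed: 11:19–16:04 = 4 h 45 min
Thu: 11:02–22:07 = 11 h 5 min; less 60 min break → 10 h 5 min
Fri: 08:19–15:16 = 6 h 57 min; less 75 min break → 5 h 42 min
Sat: 10:32–18:19 = 7 h 47 min; less 60 min break → 6 h 47 min
Sun: 08:42–15:57 = 7 h 15 min
Total: 11 h 48 min + 6 h 20 min + 4 h 45 min + 10 h 5 min + 5 h 42 min + 6 h 47 min + 7 h 15 min = 52 h 42 min.

52.70 hours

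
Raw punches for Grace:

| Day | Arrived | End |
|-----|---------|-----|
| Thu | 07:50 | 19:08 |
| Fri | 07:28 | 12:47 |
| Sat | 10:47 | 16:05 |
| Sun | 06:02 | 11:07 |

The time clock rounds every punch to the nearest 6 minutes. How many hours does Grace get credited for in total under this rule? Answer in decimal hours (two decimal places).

Thu: in 07:50→07:48, out 19:08→19:06; 11 h 18 min
Fri: in 07:28→07:30, out 12:47→12:48; 5 h 18 min
Sat: in 10:47→10:48, out 16:05→16:06; 5 h 18 min
Sun: in 06:02→06:00, out 11:07→11:06; 5 h 6 min
Total credited: 27 h 0 min.

27.00 hours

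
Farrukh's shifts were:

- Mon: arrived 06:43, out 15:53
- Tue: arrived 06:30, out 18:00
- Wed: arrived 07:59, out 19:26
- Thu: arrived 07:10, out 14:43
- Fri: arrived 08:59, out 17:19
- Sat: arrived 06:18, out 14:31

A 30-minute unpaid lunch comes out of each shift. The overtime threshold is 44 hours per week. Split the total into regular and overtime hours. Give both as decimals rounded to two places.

Regular 44.00 hours, overtime 9.22 hours

Mon: 06:43–15:53 = 9 h 10 min; less 30 min break → 8 h 40 min
Tue: 06:30–18:00 = 11 h 30 min; less 30 min break → 11 h 0 min
Wed: 07:59–19:26 = 11 h 27 min; less 30 min break → 10 h 57 min
Thu: 07:10–14:43 = 7 h 33 min; less 30 min break → 7 h 3 min
Fri: 08:59–17:19 = 8 h 20 min; less 30 min break → 7 h 50 min
Sat: 06:18–14:31 = 8 h 13 min; less 30 min break → 7 h 43 min
Total worked: 53 h 13 min = 53.22 h.
Threshold 44 h → overtime 9 h 13 min, regular 44 h 0 min.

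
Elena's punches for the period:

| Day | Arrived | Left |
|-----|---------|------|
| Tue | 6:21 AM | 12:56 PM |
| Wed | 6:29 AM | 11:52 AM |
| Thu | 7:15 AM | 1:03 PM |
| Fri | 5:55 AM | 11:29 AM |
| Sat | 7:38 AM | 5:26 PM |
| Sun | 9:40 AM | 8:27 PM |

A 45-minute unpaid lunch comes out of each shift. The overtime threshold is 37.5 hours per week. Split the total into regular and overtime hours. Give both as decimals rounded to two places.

Tue: 6:21 AM–12:56 PM = 6 h 35 min; less 45 min break → 5 h 50 min
Wed: 6:29 AM–11:52 AM = 5 h 23 min; less 45 min break → 4 h 38 min
Thu: 7:15 AM–1:03 PM = 5 h 48 min; less 45 min break → 5 h 3 min
Fri: 5:55 AM–11:29 AM = 5 h 34 min; less 45 min break → 4 h 49 min
Sat: 7:38 AM–5:26 PM = 9 h 48 min; less 45 min break → 9 h 3 min
Sun: 9:40 AM–8:27 PM = 10 h 47 min; less 45 min break → 10 h 2 min
Total worked: 39 h 25 min = 39.42 h.
Threshold 37.5 h → overtime 1 h 55 min, regular 37 h 30 min.

Regular 37.50 hours, overtime 1.92 hours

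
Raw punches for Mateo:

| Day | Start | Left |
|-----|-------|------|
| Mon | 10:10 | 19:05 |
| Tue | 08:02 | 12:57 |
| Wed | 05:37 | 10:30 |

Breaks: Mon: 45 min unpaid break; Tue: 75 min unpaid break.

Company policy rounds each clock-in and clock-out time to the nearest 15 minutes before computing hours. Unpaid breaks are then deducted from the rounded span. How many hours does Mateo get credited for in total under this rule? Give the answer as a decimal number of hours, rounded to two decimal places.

16.75 hours

Mon: in 10:10→10:15, out 19:05→19:00; 8 h 45 min − 45 min = 8 h 0 min
Tue: in 08:02→08:00, out 12:57→13:00; 5 h 0 min − 75 min = 3 h 45 min
Wed: in 05:37→05:30, out 10:30→10:30; 5 h 0 min
Total credited: 16 h 45 min.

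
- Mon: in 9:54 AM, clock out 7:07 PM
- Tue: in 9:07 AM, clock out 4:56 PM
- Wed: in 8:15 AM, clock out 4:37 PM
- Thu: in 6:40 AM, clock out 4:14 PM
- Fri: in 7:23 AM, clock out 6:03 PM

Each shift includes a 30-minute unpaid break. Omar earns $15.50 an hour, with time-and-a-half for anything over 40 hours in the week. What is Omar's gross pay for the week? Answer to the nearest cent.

Mon: 9:54 AM–7:07 PM = 9 h 13 min; less 30 min break → 8 h 43 min
Tue: 9:07 AM–4:56 PM = 7 h 49 min; less 30 min break → 7 h 19 min
Wed: 8:15 AM–4:37 PM = 8 h 22 min; less 30 min break → 7 h 52 min
Thu: 6:40 AM–4:14 PM = 9 h 34 min; less 30 min break → 9 h 4 min
Fri: 7:23 AM–6:03 PM = 10 h 40 min; less 30 min break → 10 h 10 min
Total worked: 43 h 8 min = 2588 min.
Regular 40 h 0 min = 2400 min at $15.50/h; overtime 3 h 8 min = 188 min at $23.25/h.
Pay = (2400 × $15.50 + 188 × $23.25) ÷ 60 = $692.85.

$692.85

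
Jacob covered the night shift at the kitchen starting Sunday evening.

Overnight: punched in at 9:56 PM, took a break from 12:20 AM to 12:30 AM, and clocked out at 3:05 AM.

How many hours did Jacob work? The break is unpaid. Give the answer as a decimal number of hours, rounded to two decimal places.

Overnight: 9:56 PM → midnight = 2 h 4 min; midnight → 3:05 AM = 3 h 5 min; span 5 h 9 min; less 10 min break → 4 h 59 min

4.98 hours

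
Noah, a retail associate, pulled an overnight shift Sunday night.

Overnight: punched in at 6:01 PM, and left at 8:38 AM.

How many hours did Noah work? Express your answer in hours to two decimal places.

Overnight: 6:01 PM → midnight = 5 h 59 min; midnight → 8:38 AM = 8 h 38 min; span 14 h 37 min

14.62 hours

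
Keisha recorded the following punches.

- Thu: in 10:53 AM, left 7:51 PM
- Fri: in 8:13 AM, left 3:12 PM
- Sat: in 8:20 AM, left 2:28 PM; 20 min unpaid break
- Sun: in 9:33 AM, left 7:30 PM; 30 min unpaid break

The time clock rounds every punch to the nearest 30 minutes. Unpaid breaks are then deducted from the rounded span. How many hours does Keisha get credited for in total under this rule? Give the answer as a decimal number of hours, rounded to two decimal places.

Thu: in 10:53 AM→11:00 AM, out 7:51 PM→8:00 PM; 9 h 0 min
Fri: in 8:13 AM→8:00 AM, out 3:12 PM→3:00 PM; 7 h 0 min
Sat: in 8:20 AM→8:30 AM, out 2:28 PM→2:30 PM; 6 h 0 min − 20 min = 5 h 40 min
Sun: in 9:33 AM→9:30 AM, out 7:30 PM→7:30 PM; 10 h 0 min − 30 min = 9 h 30 min
Total credited: 31 h 10 min.

31.17 hours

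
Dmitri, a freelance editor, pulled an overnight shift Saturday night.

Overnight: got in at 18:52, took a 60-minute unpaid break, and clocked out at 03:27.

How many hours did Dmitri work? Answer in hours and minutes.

7 h 35 min

Overnight: 18:52 → midnight = 5 h 8 min; midnight → 03:27 = 3 h 27 min; span 8 h 35 min; less 60 min break → 7 h 35 min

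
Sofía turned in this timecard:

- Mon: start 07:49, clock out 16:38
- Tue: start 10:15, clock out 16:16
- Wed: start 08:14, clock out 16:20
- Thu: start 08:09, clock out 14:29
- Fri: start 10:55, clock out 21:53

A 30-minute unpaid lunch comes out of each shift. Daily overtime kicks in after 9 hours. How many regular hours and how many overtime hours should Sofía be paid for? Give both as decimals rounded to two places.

Mon: 07:49–16:38 = 8 h 49 min; less 30 min break → 8 h 19 min
Tue: 10:15–16:16 = 6 h 1 min; less 30 min break → 5 h 31 min
Wed: 08:14–16:20 = 8 h 6 min; less 30 min break → 7 h 36 min
Thu: 08:09–14:29 = 6 h 20 min; less 30 min break → 5 h 50 min
Fri: 10:55–21:53 = 10 h 58 min; less 30 min break → 10 h 28 min
Mon reg 8 h 19 min / OT 0 h 0 min; Tue reg 5 h 31 min / OT 0 h 0 min; Wed reg 7 h 36 min / OT 0 h 0 min; Thu reg 5 h 50 min / OT 0 h 0 min; Fri reg 9 h 0 min / OT 1 h 28 min.
Totals: regular 36 h 16 min, overtime 1 h 28 min.

Regular 36.27 hours, overtime 1.47 hours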